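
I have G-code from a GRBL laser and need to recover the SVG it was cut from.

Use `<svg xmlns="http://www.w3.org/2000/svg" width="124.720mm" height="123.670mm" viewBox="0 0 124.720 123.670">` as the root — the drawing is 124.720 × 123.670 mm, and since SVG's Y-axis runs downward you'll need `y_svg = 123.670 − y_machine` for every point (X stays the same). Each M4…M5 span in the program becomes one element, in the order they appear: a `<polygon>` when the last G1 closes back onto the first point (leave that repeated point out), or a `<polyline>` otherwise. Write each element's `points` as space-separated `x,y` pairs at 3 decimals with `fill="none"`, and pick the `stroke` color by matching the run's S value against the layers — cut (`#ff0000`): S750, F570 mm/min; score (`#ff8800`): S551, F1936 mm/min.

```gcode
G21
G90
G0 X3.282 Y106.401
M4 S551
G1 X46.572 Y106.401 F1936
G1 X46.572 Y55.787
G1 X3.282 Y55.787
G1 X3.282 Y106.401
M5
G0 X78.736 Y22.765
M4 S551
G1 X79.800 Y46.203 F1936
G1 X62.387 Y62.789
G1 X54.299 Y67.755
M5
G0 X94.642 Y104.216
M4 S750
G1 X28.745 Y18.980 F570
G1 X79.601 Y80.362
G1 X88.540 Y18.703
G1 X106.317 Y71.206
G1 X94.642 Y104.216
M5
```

y_svg = 123.670 − y_m.

[1] S551→`#ff8800` (score); closed run; points: 3.282,17.269 46.572,17.269 46.572,67.883 3.282,67.883

[2] S551→`#ff8800` (score); open run; points: 78.736,100.905 79.800,77.467 62.387,60.881 54.299,55.915

[3] S750→`#ff0000` (cut); closed run; points: 94.642,19.454 28.745,104.690 79.601,43.308 88.540,104.967 106.317,52.464

<svg xmlns="http://www.w3.org/2000/svg" width="124.720mm" height="123.670mm" viewBox="0 0 124.720 123.670">
  <polygon points="3.282,17.269 46.572,17.269 46.572,67.883 3.282,67.883" fill="none" stroke="#ff8800"/>
  <polyline points="78.736,100.905 79.800,77.467 62.387,60.881 54.299,55.915" fill="none" stroke="#ff8800"/>
  <polygon points="94.642,19.454 28.745,104.690 79.601,43.308 88.540,104.967 106.317,52.464" fill="none" stroke="#ff0000"/>
</svg>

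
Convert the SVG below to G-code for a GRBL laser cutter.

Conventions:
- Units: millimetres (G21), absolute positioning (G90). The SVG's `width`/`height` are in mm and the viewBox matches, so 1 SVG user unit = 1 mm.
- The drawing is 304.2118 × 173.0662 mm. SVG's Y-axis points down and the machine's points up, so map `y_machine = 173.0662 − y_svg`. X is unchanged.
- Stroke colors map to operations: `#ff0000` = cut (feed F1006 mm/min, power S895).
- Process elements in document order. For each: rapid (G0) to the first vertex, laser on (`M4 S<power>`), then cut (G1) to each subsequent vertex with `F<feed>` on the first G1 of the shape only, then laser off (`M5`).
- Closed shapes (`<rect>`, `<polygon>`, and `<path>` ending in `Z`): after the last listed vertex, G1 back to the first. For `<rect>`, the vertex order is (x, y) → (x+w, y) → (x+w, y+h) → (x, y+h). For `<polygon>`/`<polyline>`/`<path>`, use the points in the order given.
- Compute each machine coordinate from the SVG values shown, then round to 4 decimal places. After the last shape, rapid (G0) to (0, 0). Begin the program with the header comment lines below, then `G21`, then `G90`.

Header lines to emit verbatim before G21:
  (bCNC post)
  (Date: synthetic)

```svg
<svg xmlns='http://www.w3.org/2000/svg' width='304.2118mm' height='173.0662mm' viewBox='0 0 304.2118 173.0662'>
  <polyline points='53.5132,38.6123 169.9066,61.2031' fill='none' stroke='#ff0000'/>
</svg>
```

(bCNC post)
(Date: synthetic)
G21
G90
G0 X53.5132 Y134.4539
M4 S895
G1 X169.9066 Y111.8631 F1006
M5
G0 X0.0000 Y0.0000

1 u = 1 mm; y_m = 173.0662 − y.

[1] `<polyline>` line segment, #ff0000→cut S895 F1006: (53.5132,134.4539) → (169.9066,111.8631)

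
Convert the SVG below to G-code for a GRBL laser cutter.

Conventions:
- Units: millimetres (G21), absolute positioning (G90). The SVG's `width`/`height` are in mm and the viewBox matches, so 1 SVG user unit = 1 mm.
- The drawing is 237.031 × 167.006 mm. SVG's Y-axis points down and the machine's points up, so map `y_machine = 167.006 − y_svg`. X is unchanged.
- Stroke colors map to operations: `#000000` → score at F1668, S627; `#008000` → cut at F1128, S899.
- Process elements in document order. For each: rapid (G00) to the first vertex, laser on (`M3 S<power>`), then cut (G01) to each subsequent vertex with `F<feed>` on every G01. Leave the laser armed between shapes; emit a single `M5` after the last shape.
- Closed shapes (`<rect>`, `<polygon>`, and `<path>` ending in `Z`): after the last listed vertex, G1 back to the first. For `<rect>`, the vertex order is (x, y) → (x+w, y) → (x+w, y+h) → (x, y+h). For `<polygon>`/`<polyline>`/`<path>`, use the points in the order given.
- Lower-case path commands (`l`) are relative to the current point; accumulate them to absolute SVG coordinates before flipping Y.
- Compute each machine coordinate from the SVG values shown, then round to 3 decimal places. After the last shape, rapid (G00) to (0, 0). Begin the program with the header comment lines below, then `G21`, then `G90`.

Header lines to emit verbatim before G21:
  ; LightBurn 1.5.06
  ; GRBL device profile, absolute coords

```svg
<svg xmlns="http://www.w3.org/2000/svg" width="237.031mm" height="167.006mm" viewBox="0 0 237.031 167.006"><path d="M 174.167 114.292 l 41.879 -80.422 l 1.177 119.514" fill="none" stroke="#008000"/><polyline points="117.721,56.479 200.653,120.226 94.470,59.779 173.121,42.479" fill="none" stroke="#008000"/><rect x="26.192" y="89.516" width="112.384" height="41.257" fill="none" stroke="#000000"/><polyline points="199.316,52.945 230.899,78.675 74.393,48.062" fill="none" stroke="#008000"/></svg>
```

viewBox `0 0 237.031 167.006` with mm width/height → 1 unit = 1 mm. Flip: y_m = 167.006 − y_svg.

**Shape 1** — `<path>` open polyline, stroke `#008000` → cut (S899, F1128). Machine vertices: (174.167,52.714) → (216.046,133.136) → (217.223,13.622). Open path.

**Shape 2** — `<polyline>` open polyline, stroke `#008000` → cut (S899, F1128). Machine vertices: (117.721,110.527) → (200.653,46.780) → (94.470,107.227) → (173.121,124.527). Open path.

**Shape 3** — `<rect>` rectangle, stroke `#000000` → score (S627, F1668). Machine vertices: (26.192,77.490) → (138.576,77.490) → (138.576,36.233) → (26.192,36.233) → (26.192,77.490). Closed: final G1 returns to the first vertex.

**Shape 4** — `<polyline>` open polyline, stroke `#008000` → cut (S899, F1128). Machine vertices: (199.316,114.061) → (230.899,88.331) → (74.393,118.944). Open path.

; LightBurn 1.5.06
; GRBL device profile, absolute coords
G21
G90
G00 X174.167 Y52.714
M3 S899
G01 X216.046 Y133.136 F1128
G01 X217.223 Y13.622 F1128
G00 X117.721 Y110.527
M3 S899
G01 X200.653 Y46.780 F1128
G01 X94.470 Y107.227 F1128
G01 X173.121 Y124.527 F1128
G00 X26.192 Y77.490
M3 S627
G01 X138.576 Y77.490 F1668
G01 X138.576 Y36.233 F1668
G01 X26.192 Y36.233 F1668
G01 X26.192 Y77.490 F1668
G00 X199.316 Y114.061
M3 S899
G01 X230.899 Y88.331 F1128
G01 X74.393 Y118.944 F1128
M5
G00 X0.000 Y0.000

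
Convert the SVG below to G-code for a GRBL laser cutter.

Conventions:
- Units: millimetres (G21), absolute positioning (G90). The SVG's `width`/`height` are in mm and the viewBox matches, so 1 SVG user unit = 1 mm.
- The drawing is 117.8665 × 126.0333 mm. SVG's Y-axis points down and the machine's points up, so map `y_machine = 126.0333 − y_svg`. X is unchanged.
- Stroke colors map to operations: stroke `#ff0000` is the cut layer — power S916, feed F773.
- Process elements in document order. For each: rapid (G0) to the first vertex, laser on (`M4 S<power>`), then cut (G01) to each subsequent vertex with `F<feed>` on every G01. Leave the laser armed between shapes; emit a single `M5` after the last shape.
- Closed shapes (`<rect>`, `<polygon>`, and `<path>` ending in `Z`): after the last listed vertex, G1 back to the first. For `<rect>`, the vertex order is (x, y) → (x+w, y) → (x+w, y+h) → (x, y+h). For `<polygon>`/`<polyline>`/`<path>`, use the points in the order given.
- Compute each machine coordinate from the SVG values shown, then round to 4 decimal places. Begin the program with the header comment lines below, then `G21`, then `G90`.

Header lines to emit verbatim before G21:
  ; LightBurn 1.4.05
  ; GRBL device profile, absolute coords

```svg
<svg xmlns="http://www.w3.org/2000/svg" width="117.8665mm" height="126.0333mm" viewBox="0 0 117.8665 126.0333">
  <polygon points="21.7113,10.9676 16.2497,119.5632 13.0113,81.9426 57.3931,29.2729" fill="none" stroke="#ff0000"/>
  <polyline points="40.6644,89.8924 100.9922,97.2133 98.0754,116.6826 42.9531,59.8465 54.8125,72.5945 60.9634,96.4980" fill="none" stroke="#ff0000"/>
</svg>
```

; LightBurn 1.4.05
; GRBL device profile, absolute coords
G21
G90
G0 X21.7113 Y115.0657
M4 S916
G01 X16.2497 Y6.4701 F773
G01 X13.0113 Y44.0907 F773
G01 X57.3931 Y96.7604 F773
G01 X21.7113 Y115.0657 F773
G0 X40.6644 Y36.1409
M4 S916
G01 X100.9922 Y28.8200 F773
G01 X98.0754 Y9.3507 F773
G01 X42.9531 Y66.1868 F773
G01 X54.8125 Y53.4388 F773
G01 X60.9634 Y29.5353 F773
M5

Since the viewBox matches the mm dimensions, user units are millimetres directly. The only transform is the Y-flip y_m = 126.0333 − y_svg.

Shape 1 is a closed polygon drawn with `<polygon>`. Its stroke #ff0000 means cut at S916, F773. After flipping Y the toolpath is (21.7113,115.0657) → (16.2497,6.4701) → (13.0113,44.0907) → (57.3931,96.7604) → (21.7113,115.0657), returning to the start.

Shape 2 is a open polyline drawn with `<polyline>`. Its stroke #ff0000 means cut at S916, F773. After flipping Y the toolpath is (40.6644,36.1409) → (100.9922,28.8200) → (98.0754,9.3507) → (42.9531,66.1868) → (54.8125,53.4388) → (60.9634,29.5353).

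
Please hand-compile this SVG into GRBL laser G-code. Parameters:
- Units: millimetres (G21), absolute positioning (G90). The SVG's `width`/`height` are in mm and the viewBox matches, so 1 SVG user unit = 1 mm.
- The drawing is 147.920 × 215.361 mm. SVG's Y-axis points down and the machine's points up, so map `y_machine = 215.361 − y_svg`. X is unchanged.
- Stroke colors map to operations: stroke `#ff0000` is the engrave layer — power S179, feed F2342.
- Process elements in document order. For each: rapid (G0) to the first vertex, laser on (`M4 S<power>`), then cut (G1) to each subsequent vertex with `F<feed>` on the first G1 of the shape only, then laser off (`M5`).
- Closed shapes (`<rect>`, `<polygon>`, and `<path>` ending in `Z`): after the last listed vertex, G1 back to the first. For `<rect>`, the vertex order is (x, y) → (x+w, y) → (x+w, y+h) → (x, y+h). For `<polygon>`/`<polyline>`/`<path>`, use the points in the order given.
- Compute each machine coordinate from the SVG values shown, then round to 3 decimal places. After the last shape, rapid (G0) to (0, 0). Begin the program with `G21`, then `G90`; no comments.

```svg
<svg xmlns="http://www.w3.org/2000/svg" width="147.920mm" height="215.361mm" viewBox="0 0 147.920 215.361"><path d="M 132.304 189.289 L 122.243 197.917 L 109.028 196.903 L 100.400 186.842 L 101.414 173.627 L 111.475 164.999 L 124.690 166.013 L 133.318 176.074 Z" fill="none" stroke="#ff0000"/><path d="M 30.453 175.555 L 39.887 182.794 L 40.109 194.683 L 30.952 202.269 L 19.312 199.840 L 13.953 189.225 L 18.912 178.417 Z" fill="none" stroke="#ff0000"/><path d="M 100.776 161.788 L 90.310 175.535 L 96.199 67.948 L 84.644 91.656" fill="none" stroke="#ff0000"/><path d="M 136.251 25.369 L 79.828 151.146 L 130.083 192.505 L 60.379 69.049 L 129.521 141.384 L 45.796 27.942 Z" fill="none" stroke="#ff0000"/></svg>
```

Since the viewBox matches the mm dimensions, user units are millimetres directly. The only transform is the Y-flip y_m = 215.361 − y_svg.

Shape 1 is a regular polygon drawn with `<path>`. Its stroke #ff0000 means engrave at S179, F2342. After flipping Y the toolpath is (132.304,26.072) → (122.243,17.444) → (109.028,18.458) → (100.400,28.519) → (101.414,41.734) → (111.475,50.362) → (124.690,49.348) → (133.318,39.287) → (132.304,26.072), returning to the start.

Shape 2 is a regular polygon drawn with `<path>`. Its stroke #ff0000 means engrave at S179, F2342. After flipping Y the toolpath is (30.453,39.806) → (39.887,32.567) → (40.109,20.678) → (30.952,13.092) → (19.312,15.521) → (13.953,26.136) → (18.912,36.944) → (30.453,39.806), returning to the start.

Shape 3 is a open polyline drawn with `<path>`. Its stroke #ff0000 means engrave at S179, F2342. After flipping Y the toolpath is (100.776,53.573) → (90.310,39.826) → (96.199,147.413) → (84.644,123.705).

Shape 4 is a closed polygon drawn with `<path>`. Its stroke #ff0000 means engrave at S179, F2342. After flipping Y the toolpath is (136.251,189.992) → (79.828,64.215) → (130.083,22.856) → (60.379,146.312) → (129.521,73.977) → (45.796,187.419) → (136.251,189.992), returning to the start.

G21
G90
G0 X132.304 Y26.072
M4 S179
G1 X122.243 Y17.444 F2342
G1 X109.028 Y18.458
G1 X100.400 Y28.519
G1 X101.414 Y41.734
G1 X111.475 Y50.362
G1 X124.690 Y49.348
G1 X133.318 Y39.287
G1 X132.304 Y26.072
M5
G0 X30.453 Y39.806
M4 S179
G1 X39.887 Y32.567 F2342
G1 X40.109 Y20.678
G1 X30.952 Y13.092
G1 X19.312 Y15.521
G1 X13.953 Y26.136
G1 X18.912 Y36.944
G1 X30.453 Y39.806
M5
G0 X100.776 Y53.573
M4 S179
G1 X90.310 Y39.826 F2342
G1 X96.199 Y147.413
G1 X84.644 Y123.705
M5
G0 X136.251 Y189.992
M4 S179
G1 X79.828 Y64.215 F2342
G1 X130.083 Y22.856
G1 X60.379 Y146.312
G1 X129.521 Y73.977
G1 X45.796 Y187.419
G1 X136.251 Y189.992
M5
G0 X0.000 Y0.000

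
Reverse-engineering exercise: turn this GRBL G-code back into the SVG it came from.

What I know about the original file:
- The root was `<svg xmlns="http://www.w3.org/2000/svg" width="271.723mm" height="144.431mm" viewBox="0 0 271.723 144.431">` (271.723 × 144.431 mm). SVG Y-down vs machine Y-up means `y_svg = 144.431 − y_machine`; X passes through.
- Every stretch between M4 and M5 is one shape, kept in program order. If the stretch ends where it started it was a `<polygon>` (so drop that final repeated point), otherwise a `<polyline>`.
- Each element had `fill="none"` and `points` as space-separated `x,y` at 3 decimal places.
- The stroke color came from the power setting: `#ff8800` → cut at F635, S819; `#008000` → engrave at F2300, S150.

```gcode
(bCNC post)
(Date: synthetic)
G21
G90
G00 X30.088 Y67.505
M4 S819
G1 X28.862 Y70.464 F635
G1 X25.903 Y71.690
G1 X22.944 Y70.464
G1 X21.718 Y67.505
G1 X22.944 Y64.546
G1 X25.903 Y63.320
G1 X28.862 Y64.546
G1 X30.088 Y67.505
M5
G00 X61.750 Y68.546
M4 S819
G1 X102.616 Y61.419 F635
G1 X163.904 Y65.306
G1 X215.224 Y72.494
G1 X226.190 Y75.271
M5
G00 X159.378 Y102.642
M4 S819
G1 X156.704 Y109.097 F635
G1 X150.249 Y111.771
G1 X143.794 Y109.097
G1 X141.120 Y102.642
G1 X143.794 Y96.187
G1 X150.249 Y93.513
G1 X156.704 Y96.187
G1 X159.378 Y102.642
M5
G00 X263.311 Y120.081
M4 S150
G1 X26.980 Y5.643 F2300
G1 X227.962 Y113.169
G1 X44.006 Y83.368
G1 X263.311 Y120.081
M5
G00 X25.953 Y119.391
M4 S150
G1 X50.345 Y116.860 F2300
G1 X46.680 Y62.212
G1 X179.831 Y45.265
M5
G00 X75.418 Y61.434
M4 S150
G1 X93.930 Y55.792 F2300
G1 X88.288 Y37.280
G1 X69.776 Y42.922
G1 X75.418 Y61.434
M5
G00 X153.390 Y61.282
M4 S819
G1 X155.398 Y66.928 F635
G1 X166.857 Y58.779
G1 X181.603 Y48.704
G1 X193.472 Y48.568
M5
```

<svg xmlns="http://www.w3.org/2000/svg" width="271.723mm" height="144.431mm" viewBox="0 0 271.723 144.431">
  <polygon points="30.088,76.926 28.862,73.967 25.903,72.741 22.944,73.967 21.718,76.926 22.944,79.885 25.903,81.111 28.862,79.885" fill="none" stroke="#ff8800"/>
  <polyline points="61.750,75.885 102.616,83.012 163.904,79.125 215.224,71.937 226.190,69.160" fill="none" stroke="#ff8800"/>
  <polygon points="159.378,41.789 156.704,35.334 150.249,32.660 143.794,35.334 141.120,41.789 143.794,48.244 150.249,50.918 156.704,48.244" fill="none" stroke="#ff8800"/>
  <polygon points="263.311,24.350 26.980,138.788 227.962,31.262 44.006,61.063" fill="none" stroke="#008000"/>
  <polyline points="25.953,25.040 50.345,27.571 46.680,82.219 179.831,99.166" fill="none" stroke="#008000"/>
  <polygon points="75.418,82.997 93.930,88.639 88.288,107.151 69.776,101.509" fill="none" stroke="#008000"/>
  <polyline points="153.390,83.149 155.398,77.503 166.857,85.652 181.603,95.727 193.472,95.863" fill="none" stroke="#ff8800"/>
</svg>

Each laser-on run becomes one SVG element. Flip Y back into SVG space with y_svg = 144.431 − y_machine.

Run 1: the run's S819 means `#ff8800` (cut). The run returns to its start, so emit a `<polygon>` with points (Y-flipped): 30.088,76.926 28.862,73.967 25.903,72.741 22.944,73.967 21.718,76.926 22.944,79.885 25.903,81.111 28.862,79.885.

Run 2: power S819 maps to stroke `#ff8800` (cut). The run is open, so emit a `<polyline>` with points (Y-flipped): 61.750,75.885 102.616,83.012 163.904,79.125 215.224,71.937 226.190,69.160.

Run 3: power S819 maps to stroke `#ff8800` (cut). The run returns to its start, so emit a `<polygon>` with points (Y-flipped): 159.378,41.789 156.704,35.334 150.249,32.660 143.794,35.334 141.120,41.789 143.794,48.244 150.249,50.918 156.704,48.244.

Run 4: S150 ⇒ engrave layer `#008000`. The run returns to its start, so emit a `<polygon>` with points (Y-flipped): 263.311,24.350 26.980,138.788 227.962,31.262 44.006,61.063.

Run 5: power S150 maps to stroke `#008000` (engrave). The run is open, so emit a `<polyline>` with points (Y-flipped): 25.953,25.040 50.345,27.571 46.680,82.219 179.831,99.166.

Run 6: S150 ⇒ engrave layer `#008000`. The run returns to its start, so emit a `<polygon>` with points (Y-flipped): 75.418,82.997 93.930,88.639 88.288,107.151 69.776,101.509.

Run 7: the run's S819 means `#ff8800` (cut). The run is open, so emit a `<polyline>` with points (Y-flipped): 153.390,83.149 155.398,77.503 166.857,85.652 181.603,95.727 193.472,95.863.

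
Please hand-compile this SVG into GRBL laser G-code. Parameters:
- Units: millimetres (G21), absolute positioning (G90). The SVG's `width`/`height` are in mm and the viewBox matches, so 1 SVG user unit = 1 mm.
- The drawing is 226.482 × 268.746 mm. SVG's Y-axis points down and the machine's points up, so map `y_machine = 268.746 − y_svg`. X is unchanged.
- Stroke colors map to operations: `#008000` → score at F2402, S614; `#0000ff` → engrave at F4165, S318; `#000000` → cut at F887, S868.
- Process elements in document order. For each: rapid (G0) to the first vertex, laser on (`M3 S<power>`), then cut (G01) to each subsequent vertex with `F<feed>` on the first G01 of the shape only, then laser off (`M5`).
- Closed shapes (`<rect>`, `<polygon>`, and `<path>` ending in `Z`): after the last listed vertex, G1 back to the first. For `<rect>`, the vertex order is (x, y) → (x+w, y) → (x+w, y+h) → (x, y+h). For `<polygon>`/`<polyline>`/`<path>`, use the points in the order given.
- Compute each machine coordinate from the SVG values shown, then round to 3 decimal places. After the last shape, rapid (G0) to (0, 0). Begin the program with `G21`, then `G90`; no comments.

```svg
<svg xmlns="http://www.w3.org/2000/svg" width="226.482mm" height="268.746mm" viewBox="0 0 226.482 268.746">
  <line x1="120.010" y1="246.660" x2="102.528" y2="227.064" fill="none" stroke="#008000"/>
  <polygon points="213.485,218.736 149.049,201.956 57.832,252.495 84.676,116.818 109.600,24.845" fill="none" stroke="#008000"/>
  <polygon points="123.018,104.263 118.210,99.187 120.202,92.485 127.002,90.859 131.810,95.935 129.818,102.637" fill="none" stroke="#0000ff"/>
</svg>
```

1 u = 1 mm; y_m = 268.746 − y.

[1] `<line>` line segment, #008000→score S614 F2402: (120.010,22.086) → (102.528,41.682)

[2] `<polygon>` closed polygon, #008000→score S614 F2402: (213.485,50.010) → (149.049,66.790) → (57.832,16.251) → (84.676,151.928) → (109.600,243.901) → (213.485,50.010) (closed)

[3] `<polygon>` regular polygon, #0000ff→engrave S318 F4165: (123.018,164.483) → (118.210,169.559) → (120.202,176.261) → (127.002,177.887) → (131.810,172.811) → (129.818,166.109) → (123.018,164.483) (closed)

G21
G90
G0 X120.010 Y22.086
M3 S614
G01 X102.528 Y41.682 F2402
M5
G0 X213.485 Y50.010
M3 S614
G01 X149.049 Y66.790 F2402
G01 X57.832 Y16.251
G01 X84.676 Y151.928
G01 X109.600 Y243.901
G01 X213.485 Y50.010
M5
G0 X123.018 Y164.483
M3 S318
G01 X118.210 Y169.559 F4165
G01 X120.202 Y176.261
G01 X127.002 Y177.887
G01 X131.810 Y172.811
G01 X129.818 Y166.109
G01 X123.018 Y164.483
M5
G0 X0.000 Y0.000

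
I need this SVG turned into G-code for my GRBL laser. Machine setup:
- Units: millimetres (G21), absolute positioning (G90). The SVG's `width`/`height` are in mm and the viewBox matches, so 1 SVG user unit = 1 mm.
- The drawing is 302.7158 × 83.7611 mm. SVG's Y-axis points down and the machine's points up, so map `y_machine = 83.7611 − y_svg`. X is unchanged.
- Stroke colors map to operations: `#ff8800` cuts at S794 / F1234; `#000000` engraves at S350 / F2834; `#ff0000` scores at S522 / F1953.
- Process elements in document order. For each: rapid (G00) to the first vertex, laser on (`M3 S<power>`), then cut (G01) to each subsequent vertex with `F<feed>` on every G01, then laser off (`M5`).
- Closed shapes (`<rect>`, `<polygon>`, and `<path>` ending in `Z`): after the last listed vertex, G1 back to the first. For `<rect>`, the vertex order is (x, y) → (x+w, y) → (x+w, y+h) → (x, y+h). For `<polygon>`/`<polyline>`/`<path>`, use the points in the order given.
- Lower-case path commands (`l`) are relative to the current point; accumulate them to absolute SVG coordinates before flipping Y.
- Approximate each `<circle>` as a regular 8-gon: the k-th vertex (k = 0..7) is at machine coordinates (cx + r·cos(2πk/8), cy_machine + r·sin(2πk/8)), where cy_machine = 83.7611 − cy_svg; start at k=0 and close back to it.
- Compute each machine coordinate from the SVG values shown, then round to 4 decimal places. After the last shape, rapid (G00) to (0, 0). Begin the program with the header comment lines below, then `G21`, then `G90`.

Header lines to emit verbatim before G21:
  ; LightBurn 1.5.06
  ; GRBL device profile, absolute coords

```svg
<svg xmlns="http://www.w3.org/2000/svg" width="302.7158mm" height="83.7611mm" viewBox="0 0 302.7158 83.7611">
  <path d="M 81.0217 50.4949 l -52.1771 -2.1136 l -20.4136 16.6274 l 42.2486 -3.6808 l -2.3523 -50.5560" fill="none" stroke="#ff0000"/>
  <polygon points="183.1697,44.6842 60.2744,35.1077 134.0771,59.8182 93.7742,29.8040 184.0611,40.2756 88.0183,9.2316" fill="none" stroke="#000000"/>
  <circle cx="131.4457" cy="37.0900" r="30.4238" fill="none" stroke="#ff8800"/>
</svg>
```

Since the viewBox matches the mm dimensions, user units are millimetres directly. The only transform is the Y-flip y_m = 83.7611 − y_svg.

Shape 1 is a open polyline drawn with `<path>`. Its stroke #ff0000 means score at S522, F1953. After flipping Y the toolpath is (81.0217,33.2662) → (28.8446,35.3798) → (8.4310,18.7524) → (50.6796,22.4332) → (48.3273,72.9892).

Shape 2 is a closed polygon drawn with `<polygon>`. Its stroke #000000 means engrave at S350, F2834. After flipping Y the toolpath is (183.1697,39.0769) → (60.2744,48.6534) → (134.0771,23.9429) → (93.7742,53.9571) → (184.0611,43.4855) → (88.0183,74.5295) → (183.1697,39.0769), returning to the start.

Shape 3 is a circle drawn with `<circle>`. Its stroke #ff8800 means cut at S794, F1234. After flipping Y the toolpath is (161.8695,46.6711) → (152.9586,68.1840) → (131.4457,77.0949) → (109.9328,68.1840) → (101.0219,46.6711) → (109.9328,25.1582) → (131.4457,16.2473) → (152.9586,25.1582) → (161.8695,46.6711), returning to the start.

; LightBurn 1.5.06
; GRBL device profile, absolute coords
G21
G90
G00 X81.0217 Y33.2662
M3 S522
G01 X28.8446 Y35.3798 F1953
G01 X8.4310 Y18.7524 F1953
G01 X50.6796 Y22.4332 F1953
G01 X48.3273 Y72.9892 F1953
M5
G00 X183.1697 Y39.0769
M3 S350
G01 X60.2744 Y48.6534 F2834
G01 X134.0771 Y23.9429 F2834
G01 X93.7742 Y53.9571 F2834
G01 X184.0611 Y43.4855 F2834
G01 X88.0183 Y74.5295 F2834
G01 X183.1697 Y39.0769 F2834
M5
G00 X161.8695 Y46.6711
M3 S794
G01 X152.9586 Y68.1840 F1234
G01 X131.4457 Y77.0949 F1234
G01 X109.9328 Y68.1840 F1234
G01 X101.0219 Y46.6711 F1234
G01 X109.9328 Y25.1582 F1234
G01 X131.4457 Y16.2473 F1234
G01 X152.9586 Y25.1582 F1234
G01 X161.8695 Y46.6711 F1234
M5
G00 X0.0000 Y0.0000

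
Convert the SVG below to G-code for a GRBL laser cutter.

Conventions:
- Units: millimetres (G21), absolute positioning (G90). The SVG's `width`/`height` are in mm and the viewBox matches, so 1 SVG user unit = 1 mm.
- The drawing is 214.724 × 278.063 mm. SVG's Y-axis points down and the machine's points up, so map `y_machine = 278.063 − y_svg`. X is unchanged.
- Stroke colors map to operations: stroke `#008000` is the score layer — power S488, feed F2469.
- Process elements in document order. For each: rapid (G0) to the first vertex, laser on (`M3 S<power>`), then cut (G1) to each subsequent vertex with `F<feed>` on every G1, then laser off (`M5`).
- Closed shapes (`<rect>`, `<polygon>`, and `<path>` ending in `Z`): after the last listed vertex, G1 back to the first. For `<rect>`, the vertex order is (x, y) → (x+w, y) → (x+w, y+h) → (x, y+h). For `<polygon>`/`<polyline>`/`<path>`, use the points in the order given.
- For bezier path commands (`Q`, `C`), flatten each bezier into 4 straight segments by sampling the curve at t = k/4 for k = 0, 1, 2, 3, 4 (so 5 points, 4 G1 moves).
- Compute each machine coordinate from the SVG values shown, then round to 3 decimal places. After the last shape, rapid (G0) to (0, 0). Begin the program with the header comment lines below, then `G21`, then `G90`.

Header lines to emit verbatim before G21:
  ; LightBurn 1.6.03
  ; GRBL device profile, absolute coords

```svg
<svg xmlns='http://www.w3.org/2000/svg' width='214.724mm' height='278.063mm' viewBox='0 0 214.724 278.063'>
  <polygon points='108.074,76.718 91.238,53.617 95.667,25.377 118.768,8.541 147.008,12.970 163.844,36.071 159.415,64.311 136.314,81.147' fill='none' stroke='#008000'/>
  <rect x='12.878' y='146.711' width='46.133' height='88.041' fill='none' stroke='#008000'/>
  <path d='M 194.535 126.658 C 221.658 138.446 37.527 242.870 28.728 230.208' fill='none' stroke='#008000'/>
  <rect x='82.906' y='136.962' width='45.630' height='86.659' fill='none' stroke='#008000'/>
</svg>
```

viewBox `0 0 214.724 278.063` with mm width/height → 1 unit = 1 mm. Flip: y_m = 278.063 − y_svg.

**Shape 1** — `<polygon>` regular polygon, stroke `#008000` → score (S488, F2469). Machine vertices: (108.074,201.345) → (91.238,224.446) → (95.667,252.686) → (118.768,269.522) → (147.008,265.093) → (163.844,241.992) → (159.415,213.752) → (136.314,196.916) → (108.074,201.345). Closed: final G1 returns to the first vertex.

**Shape 2** — `<rect>` rectangle, stroke `#008000` → score (S488, F2469). Machine vertices: (12.878,131.352) → (59.011,131.352) → (59.011,43.311) → (12.878,43.311) → (12.878,131.352). Closed: final G1 returns to the first vertex.

**Shape 3** — `<path>` cubic bezier, stroke `#008000` → score (S488, F2469). Control points (SVG): P0=(194.535,126.658), P1=(221.658,138.446), P2=(37.527,242.870), P3=(28.728,230.208); sampled at t=k/4. Machine vertices: (194.535,151.405) → (181.308,128.472) → (125.102,90.461) → (62.162,57.035) → (28.728,47.855). Open path.

**Shape 4** — `<rect>` rectangle, stroke `#008000` → score (S488, F2469). Machine vertices: (82.906,141.101) → (128.536,141.101) → (128.536,54.442) → (82.906,54.442) → (82.906,141.101). Closed: final G1 returns to the first vertex.

; LightBurn 1.6.03
; GRBL device profile, absolute coords
G21
G90
G0 X108.074 Y201.345
M3 S488
G1 X91.238 Y224.446 F2469
G1 X95.667 Y252.686 F2469
G1 X118.768 Y269.522 F2469
G1 X147.008 Y265.093 F2469
G1 X163.844 Y241.992 F2469
G1 X159.415 Y213.752 F2469
G1 X136.314 Y196.916 F2469
G1 X108.074 Y201.345 F2469
M5
G0 X12.878 Y131.352
M3 S488
G1 X59.011 Y131.352 F2469
G1 X59.011 Y43.311 F2469
G1 X12.878 Y43.311 F2469
G1 X12.878 Y131.352 F2469
M5
G0 X194.535 Y151.405
M3 S488
G1 X181.308 Y128.472 F2469
G1 X125.102 Y90.461 F2469
G1 X62.162 Y57.035 F2469
G1 X28.728 Y47.855 F2469
M5
G0 X82.906 Y141.101
M3 S488
G1 X128.536 Y141.101 F2469
G1 X128.536 Y54.442 F2469
G1 X82.906 Y54.442 F2469
G1 X82.906 Y141.101 F2469
M5
G0 X0.000 Y0.000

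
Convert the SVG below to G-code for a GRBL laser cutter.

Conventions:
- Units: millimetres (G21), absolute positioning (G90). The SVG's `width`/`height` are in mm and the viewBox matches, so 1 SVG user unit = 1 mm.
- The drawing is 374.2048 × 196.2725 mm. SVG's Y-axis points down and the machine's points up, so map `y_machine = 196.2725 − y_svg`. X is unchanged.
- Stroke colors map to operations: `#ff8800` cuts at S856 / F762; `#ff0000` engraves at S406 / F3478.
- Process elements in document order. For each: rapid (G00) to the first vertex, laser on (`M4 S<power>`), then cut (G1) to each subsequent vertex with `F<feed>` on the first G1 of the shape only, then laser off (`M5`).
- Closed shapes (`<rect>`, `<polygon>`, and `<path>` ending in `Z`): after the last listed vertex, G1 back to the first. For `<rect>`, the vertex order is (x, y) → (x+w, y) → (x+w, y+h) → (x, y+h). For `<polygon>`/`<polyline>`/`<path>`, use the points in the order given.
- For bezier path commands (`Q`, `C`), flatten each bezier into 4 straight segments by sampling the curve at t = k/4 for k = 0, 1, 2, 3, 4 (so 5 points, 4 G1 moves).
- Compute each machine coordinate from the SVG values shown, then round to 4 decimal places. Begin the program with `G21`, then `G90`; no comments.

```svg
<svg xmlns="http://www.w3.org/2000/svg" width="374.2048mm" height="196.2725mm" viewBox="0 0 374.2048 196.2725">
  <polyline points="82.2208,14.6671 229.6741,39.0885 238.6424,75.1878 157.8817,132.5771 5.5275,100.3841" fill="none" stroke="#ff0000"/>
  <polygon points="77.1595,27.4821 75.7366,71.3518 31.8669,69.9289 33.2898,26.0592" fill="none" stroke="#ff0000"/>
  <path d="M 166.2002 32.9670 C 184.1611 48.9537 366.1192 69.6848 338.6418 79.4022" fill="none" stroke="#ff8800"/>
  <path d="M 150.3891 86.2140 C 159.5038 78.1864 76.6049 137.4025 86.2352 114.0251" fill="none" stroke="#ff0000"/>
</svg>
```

G21
G90
G00 X82.2208 Y181.6054
M4 S406
G1 X229.6741 Y157.1840 F3478
G1 X238.6424 Y121.0847
G1 X157.8817 Y63.6954
G1 X5.5275 Y95.8884
M5
G00 X77.1595 Y168.7904
M4 S406
G1 X75.7366 Y124.9207 F3478
G1 X31.8669 Y126.3436
G1 X33.2898 Y170.2133
G1 X77.1595 Y168.7904
M5
G00 X166.2002 Y163.3055
M4 S856
G1 X204.5855 Y150.6721 F762
G1 X269.4604 Y137.7369
G1 X325.8156 Y125.9772
G1 X338.6418 Y116.8703
M5
G00 X150.3891 Y110.0585
M4 S406
G1 X142.8561 Y105.8122 F3478
G1 X118.1188 Y90.3968
G1 X93.4782 Y77.8594
G1 X86.2352 Y82.2474
M5

viewBox `0 0 374.2048 196.2725` with mm width/height → 1 unit = 1 mm. Flip: y_m = 196.2725 − y_svg.

**Shape 1** — `<polyline>` open polyline, stroke `#ff0000` → engrave (S406, F3478). Machine vertices: (82.2208,181.6054) → (229.6741,157.1840) → (238.6424,121.0847) → (157.8817,63.6954) → (5.5275,95.8884). Open path.

**Shape 2** — `<polygon>` regular polygon, stroke `#ff0000` → engrave (S406, F3478). Machine vertices: (77.1595,168.7904) → (75.7366,124.9207) → (31.8669,126.3436) → (33.2898,170.2133) → (77.1595,168.7904). Closed: final G1 returns to the first vertex.

**Shape 3** — `<path>` cubic bezier, stroke `#ff8800` → cut (S856, F762). Control points (SVG): P0=(166.2002,32.9670), P1=(184.1611,48.9537), P2=(366.1192,69.6848), P3=(338.6418,79.4022); sampled at t=k/4. Machine vertices: (166.2002,163.3055) → (204.5855,150.6721) → (269.4604,137.7369) → (325.8156,125.9772) → (338.6418,116.8703). Open path.

**Shape 4** — `<path>` cubic bezier, stroke `#ff0000` → engrave (S406, F3478). Control points (SVG): P0=(150.3891,86.2140), P1=(159.5038,78.1864), P2=(76.6049,137.4025), P3=(86.2352,114.0251); sampled at t=k/4. Machine vertices: (150.3891,110.0585) → (142.8561,105.8122) → (118.1188,90.3968) → (93.4782,77.8594) → (86.2352,82.2474). Open path.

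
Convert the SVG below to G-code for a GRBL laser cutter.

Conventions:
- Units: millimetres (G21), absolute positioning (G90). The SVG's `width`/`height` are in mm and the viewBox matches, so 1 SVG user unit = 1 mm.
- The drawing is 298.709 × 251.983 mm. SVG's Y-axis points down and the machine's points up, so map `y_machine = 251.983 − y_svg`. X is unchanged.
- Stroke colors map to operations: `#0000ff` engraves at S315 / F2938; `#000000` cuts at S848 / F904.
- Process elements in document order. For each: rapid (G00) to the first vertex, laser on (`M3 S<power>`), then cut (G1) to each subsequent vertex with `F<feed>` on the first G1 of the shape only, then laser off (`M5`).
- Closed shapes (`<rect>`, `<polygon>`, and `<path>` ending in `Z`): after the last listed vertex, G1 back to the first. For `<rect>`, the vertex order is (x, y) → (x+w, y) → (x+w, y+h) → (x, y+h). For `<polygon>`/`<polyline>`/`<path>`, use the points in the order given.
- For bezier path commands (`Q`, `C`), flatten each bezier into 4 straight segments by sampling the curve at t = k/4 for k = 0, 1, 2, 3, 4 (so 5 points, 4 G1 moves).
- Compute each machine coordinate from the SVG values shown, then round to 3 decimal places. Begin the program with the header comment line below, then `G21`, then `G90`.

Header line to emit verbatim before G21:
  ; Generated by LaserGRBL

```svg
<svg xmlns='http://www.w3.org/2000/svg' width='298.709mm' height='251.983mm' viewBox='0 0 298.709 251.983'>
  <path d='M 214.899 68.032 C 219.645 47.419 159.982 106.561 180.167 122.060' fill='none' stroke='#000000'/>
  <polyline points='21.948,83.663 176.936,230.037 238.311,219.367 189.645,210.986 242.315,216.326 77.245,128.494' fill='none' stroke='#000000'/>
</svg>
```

; Generated by LaserGRBL
G21
G90
G00 X214.899 Y183.951
M3 S848
G1 X208.636 Y186.385 F904
G1 X191.743 Y170.479
G1 X177.746 Y147.802
G1 X180.167 Y129.923
M5
G00 X21.948 Y168.320
M3 S848
G1 X176.936 Y21.946 F904
G1 X238.311 Y32.616
G1 X189.645 Y40.997
G1 X242.315 Y35.657
G1 X77.245 Y123.489
M5

Since the viewBox matches the mm dimensions, user units are millimetres directly. The only transform is the Y-flip y_m = 251.983 − y_svg.

Shape 1 is a cubic bezier drawn with `<path>`. Its stroke #000000 means cut at S848, F904. After flipping Y the toolpath is (214.899,183.951) → (208.636,186.385) → (191.743,170.479) → (177.746,147.802) → (180.167,129.923).

Shape 2 is a open polyline drawn with `<polyline>`. Its stroke #000000 means cut at S848, F904. After flipping Y the toolpath is (21.948,168.320) → (176.936,21.946) → (238.311,32.616) → (189.645,40.997) → (242.315,35.657) → (77.245,123.489).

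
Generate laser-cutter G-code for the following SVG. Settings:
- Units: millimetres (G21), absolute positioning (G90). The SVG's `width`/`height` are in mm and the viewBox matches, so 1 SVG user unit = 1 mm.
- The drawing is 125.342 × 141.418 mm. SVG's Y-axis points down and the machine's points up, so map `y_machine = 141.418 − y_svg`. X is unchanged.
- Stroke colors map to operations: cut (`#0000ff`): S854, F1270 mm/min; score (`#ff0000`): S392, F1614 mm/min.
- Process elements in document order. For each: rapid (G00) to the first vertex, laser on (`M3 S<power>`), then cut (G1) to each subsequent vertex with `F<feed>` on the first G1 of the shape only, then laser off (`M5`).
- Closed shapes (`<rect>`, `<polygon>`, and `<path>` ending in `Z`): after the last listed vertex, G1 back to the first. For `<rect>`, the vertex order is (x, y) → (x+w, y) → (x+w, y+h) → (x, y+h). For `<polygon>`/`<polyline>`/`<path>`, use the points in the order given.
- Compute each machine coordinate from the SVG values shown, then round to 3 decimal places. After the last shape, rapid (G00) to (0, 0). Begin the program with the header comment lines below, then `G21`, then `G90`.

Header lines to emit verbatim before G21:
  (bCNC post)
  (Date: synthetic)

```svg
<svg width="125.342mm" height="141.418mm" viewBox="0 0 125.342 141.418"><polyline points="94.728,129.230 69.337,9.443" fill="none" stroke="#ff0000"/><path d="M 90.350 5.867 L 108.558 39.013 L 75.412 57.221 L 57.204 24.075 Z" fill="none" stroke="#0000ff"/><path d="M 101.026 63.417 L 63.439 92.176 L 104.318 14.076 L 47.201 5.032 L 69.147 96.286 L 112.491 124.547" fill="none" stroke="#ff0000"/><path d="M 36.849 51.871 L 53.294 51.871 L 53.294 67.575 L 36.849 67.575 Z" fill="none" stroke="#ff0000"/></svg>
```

(bCNC post)
(Date: synthetic)
G21
G90
G00 X94.728 Y12.188
M3 S392
G1 X69.337 Y131.975 F1614
M5
G00 X90.350 Y135.551
M3 S854
G1 X108.558 Y102.405 F1270
G1 X75.412 Y84.197
G1 X57.204 Y117.343
G1 X90.350 Y135.551
M5
G00 X101.026 Y78.001
M3 S392
G1 X63.439 Y49.242 F1614
G1 X104.318 Y127.342
G1 X47.201 Y136.386
G1 X69.147 Y45.132
G1 X112.491 Y16.871
M5
G00 X36.849 Y89.547
M3 S392
G1 X53.294 Y89.547 F1614
G1 X53.294 Y73.843
G1 X36.849 Y73.843
G1 X36.849 Y89.547
M5
G00 X0.000 Y0.000

Since the viewBox matches the mm dimensions, user units are millimetres directly. The only transform is the Y-flip y_m = 141.418 − y_svg.

Shape 1 is a line segment drawn with `<polyline>`. Its stroke #ff0000 means score at S392, F1614. After flipping Y the toolpath is (94.728,12.188) → (69.337,131.975).

Shape 2 is a regular polygon drawn with `<path>`. Its stroke #0000ff means cut at S854, F1270. After flipping Y the toolpath is (90.350,135.551) → (108.558,102.405) → (75.412,84.197) → (57.204,117.343) → (90.350,135.551), returning to the start.

Shape 3 is a open polyline drawn with `<path>`. Its stroke #ff0000 means score at S392, F1614. After flipping Y the toolpath is (101.026,78.001) → (63.439,49.242) → (104.318,127.342) → (47.201,136.386) → (69.147,45.132) → (112.491,16.871).

Shape 4 is a rectangle drawn with `<path>`. Its stroke #ff0000 means score at S392, F1614. After flipping Y the toolpath is (36.849,89.547) → (53.294,89.547) → (53.294,73.843) → (36.849,73.843) → (36.849,89.547), returning to the start.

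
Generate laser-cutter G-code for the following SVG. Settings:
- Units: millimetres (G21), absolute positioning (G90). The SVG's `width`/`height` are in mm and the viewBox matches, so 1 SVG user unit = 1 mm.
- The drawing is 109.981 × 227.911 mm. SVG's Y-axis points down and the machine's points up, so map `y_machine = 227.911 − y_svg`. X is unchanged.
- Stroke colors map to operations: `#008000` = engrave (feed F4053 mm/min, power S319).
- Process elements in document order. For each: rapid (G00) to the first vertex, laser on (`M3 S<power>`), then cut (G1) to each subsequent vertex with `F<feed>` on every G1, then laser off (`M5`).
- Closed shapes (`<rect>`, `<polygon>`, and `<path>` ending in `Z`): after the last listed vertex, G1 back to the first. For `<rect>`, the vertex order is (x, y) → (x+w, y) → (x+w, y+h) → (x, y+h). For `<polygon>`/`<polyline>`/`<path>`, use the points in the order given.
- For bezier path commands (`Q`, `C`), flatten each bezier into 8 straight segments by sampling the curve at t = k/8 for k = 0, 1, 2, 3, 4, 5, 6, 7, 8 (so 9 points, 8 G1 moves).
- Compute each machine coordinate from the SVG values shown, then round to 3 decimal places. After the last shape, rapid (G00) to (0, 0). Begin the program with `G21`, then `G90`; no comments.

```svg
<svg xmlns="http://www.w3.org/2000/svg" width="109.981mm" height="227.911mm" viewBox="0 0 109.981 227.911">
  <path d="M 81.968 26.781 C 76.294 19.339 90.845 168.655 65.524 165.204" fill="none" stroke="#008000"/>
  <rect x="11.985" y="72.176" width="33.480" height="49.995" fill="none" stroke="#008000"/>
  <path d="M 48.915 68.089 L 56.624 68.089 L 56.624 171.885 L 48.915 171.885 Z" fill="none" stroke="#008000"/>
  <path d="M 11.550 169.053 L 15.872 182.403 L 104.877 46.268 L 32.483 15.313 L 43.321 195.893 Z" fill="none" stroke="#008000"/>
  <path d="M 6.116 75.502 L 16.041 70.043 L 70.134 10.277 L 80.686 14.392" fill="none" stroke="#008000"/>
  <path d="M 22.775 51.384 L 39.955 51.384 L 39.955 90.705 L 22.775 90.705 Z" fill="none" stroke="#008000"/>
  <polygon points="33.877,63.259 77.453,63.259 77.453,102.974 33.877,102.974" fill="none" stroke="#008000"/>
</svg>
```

Since the viewBox matches the mm dimensions, user units are millimetres directly. The only transform is the Y-flip y_m = 227.911 − y_svg.

Shape 1 is a cubic bezier drawn with `<path>`. Its stroke #008000 means engrave at S319, F4053. After flipping Y the toolpath is (81.968,201.130) → (80.671,197.177) → (80.566,182.156) → (80.948,159.693) → (81.114,133.415) → (80.358,106.951) → (77.978,83.926) → (73.268,67.969) → (65.524,62.707).

Shape 2 is a rectangle drawn with `<rect>`. Its stroke #008000 means engrave at S319, F4053. After flipping Y the toolpath is (11.985,155.735) → (45.465,155.735) → (45.465,105.740) → (11.985,105.740) → (11.985,155.735), returning to the start.

Shape 3 is a rectangle drawn with `<path>`. Its stroke #008000 means engrave at S319, F4053. After flipping Y the toolpath is (48.915,159.822) → (56.624,159.822) → (56.624,56.026) → (48.915,56.026) → (48.915,159.822), returning to the start.

Shape 4 is a closed polygon drawn with `<path>`. Its stroke #008000 means engrave at S319, F4053. After flipping Y the toolpath is (11.550,58.858) → (15.872,45.508) → (104.877,181.643) → (32.483,212.598) → (43.321,32.018) → (11.550,58.858), returning to the start.

Shape 5 is a open polyline drawn with `<path>`. Its stroke #008000 means engrave at S319, F4053. After flipping Y the toolpath is (6.116,152.409) → (16.041,157.868) → (70.134,217.634) → (80.686,213.519).

Shape 6 is a rectangle drawn with `<path>`. Its stroke #008000 means engrave at S319, F4053. After flipping Y the toolpath is (22.775,176.527) → (39.955,176.527) → (39.955,137.206) → (22.775,137.206) → (22.775,176.527), returning to the start.

Shape 7 is a rectangle drawn with `<polygon>`. Its stroke #008000 means engrave at S319, F4053. After flipping Y the toolpath is (33.877,164.652) → (77.453,164.652) → (77.453,124.937) → (33.877,124.937) → (33.877,164.652), returning to the start.

G21
G90
G00 X81.968 Y201.130
M3 S319
G1 X80.671 Y197.177 F4053
G1 X80.566 Y182.156 F4053
G1 X80.948 Y159.693 F4053
G1 X81.114 Y133.415 F4053
G1 X80.358 Y106.951 F4053
G1 X77.978 Y83.926 F4053
G1 X73.268 Y67.969 F4053
G1 X65.524 Y62.707 F4053
M5
G00 X11.985 Y155.735
M3 S319
G1 X45.465 Y155.735 F4053
G1 X45.465 Y105.740 F4053
G1 X11.985 Y105.740 F4053
G1 X11.985 Y155.735 F4053
M5
G00 X48.915 Y159.822
M3 S319
G1 X56.624 Y159.822 F4053
G1 X56.624 Y56.026 F4053
G1 X48.915 Y56.026 F4053
G1 X48.915 Y159.822 F4053
M5
G00 X11.550 Y58.858
M3 S319
G1 X15.872 Y45.508 F4053
G1 X104.877 Y181.643 F4053
G1 X32.483 Y212.598 F4053
G1 X43.321 Y32.018 F4053
G1 X11.550 Y58.858 F4053
M5
G00 X6.116 Y152.409
M3 S319
G1 X16.041 Y157.868 F4053
G1 X70.134 Y217.634 F4053
G1 X80.686 Y213.519 F4053
M5
G00 X22.775 Y176.527
M3 S319
G1 X39.955 Y176.527 F4053
G1 X39.955 Y137.206 F4053
G1 X22.775 Y137.206 F4053
G1 X22.775 Y176.527 F4053
M5
G00 X33.877 Y164.652
M3 S319
G1 X77.453 Y164.652 F4053
G1 X77.453 Y124.937 F4053
G1 X33.877 Y124.937 F4053
G1 X33.877 Y164.652 F4053
M5
G00 X0.000 Y0.000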